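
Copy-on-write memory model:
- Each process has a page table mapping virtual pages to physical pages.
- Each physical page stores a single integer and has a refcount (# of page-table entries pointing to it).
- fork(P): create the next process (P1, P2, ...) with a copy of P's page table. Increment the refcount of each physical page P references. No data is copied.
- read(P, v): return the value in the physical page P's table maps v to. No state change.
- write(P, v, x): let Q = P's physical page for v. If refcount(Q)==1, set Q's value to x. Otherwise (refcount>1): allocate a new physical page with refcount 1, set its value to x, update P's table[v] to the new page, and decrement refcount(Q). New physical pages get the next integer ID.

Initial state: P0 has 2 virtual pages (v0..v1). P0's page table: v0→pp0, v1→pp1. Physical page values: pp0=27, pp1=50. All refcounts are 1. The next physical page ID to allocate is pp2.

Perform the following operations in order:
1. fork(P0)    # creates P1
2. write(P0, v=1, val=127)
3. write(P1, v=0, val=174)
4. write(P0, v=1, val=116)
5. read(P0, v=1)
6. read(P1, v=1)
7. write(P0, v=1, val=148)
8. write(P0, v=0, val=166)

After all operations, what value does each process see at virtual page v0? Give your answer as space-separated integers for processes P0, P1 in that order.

Op 1: fork(P0) -> P1. 2 ppages; refcounts: pp0:2 pp1:2
Op 2: write(P0, v1, 127). refcount(pp1)=2>1 -> COPY to pp2. 3 ppages; refcounts: pp0:2 pp1:1 pp2:1
Op 3: write(P1, v0, 174). refcount(pp0)=2>1 -> COPY to pp3. 4 ppages; refcounts: pp0:1 pp1:1 pp2:1 pp3:1
Op 4: write(P0, v1, 116). refcount(pp2)=1 -> write in place. 4 ppages; refcounts: pp0:1 pp1:1 pp2:1 pp3:1
Op 5: read(P0, v1) -> 116. No state change.
Op 6: read(P1, v1) -> 50. No state change.
Op 7: write(P0, v1, 148). refcount(pp2)=1 -> write in place. 4 ppages; refcounts: pp0:1 pp1:1 pp2:1 pp3:1
Op 8: write(P0, v0, 166). refcount(pp0)=1 -> write in place. 4 ppages; refcounts: pp0:1 pp1:1 pp2:1 pp3:1
P0: v0 -> pp0 = 166
P1: v0 -> pp3 = 174

Answer: 166 174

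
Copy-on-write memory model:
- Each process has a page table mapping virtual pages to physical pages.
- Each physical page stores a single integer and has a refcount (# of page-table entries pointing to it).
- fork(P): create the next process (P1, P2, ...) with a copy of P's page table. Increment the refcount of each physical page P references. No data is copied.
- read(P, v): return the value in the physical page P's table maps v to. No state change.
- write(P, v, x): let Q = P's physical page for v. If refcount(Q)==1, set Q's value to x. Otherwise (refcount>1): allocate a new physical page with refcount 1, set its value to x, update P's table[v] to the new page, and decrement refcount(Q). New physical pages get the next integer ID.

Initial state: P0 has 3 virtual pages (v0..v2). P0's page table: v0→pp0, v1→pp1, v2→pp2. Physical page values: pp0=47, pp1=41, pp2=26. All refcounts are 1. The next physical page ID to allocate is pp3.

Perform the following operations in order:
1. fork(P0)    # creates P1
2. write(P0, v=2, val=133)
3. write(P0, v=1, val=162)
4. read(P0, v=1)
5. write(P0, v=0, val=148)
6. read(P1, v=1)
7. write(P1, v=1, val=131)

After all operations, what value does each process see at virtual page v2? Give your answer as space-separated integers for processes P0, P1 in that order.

Op 1: fork(P0) -> P1. 3 ppages; refcounts: pp0:2 pp1:2 pp2:2
Op 2: write(P0, v2, 133). refcount(pp2)=2>1 -> COPY to pp3. 4 ppages; refcounts: pp0:2 pp1:2 pp2:1 pp3:1
Op 3: write(P0, v1, 162). refcount(pp1)=2>1 -> COPY to pp4. 5 ppages; refcounts: pp0:2 pp1:1 pp2:1 pp3:1 pp4:1
Op 4: read(P0, v1) -> 162. No state change.
Op 5: write(P0, v0, 148). refcount(pp0)=2>1 -> COPY to pp5. 6 ppages; refcounts: pp0:1 pp1:1 pp2:1 pp3:1 pp4:1 pp5:1
Op 6: read(P1, v1) -> 41. No state change.
Op 7: write(P1, v1, 131). refcount(pp1)=1 -> write in place. 6 ppages; refcounts: pp0:1 pp1:1 pp2:1 pp3:1 pp4:1 pp5:1
P0: v2 -> pp3 = 133
P1: v2 -> pp2 = 26

Answer: 133 26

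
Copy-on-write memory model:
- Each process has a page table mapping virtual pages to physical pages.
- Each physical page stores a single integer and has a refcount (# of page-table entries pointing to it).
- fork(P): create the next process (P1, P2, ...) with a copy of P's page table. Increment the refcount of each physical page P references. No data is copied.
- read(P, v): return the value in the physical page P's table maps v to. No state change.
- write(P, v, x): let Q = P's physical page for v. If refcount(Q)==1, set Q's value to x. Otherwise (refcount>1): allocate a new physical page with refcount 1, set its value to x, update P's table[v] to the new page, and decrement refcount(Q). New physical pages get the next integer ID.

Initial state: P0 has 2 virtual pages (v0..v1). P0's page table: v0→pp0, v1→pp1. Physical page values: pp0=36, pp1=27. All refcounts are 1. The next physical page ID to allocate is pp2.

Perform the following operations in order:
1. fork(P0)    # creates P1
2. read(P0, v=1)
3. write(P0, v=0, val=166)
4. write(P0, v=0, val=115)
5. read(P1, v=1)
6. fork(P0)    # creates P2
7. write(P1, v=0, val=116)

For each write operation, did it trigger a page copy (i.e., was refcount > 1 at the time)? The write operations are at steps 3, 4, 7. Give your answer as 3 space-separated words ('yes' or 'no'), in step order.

Op 1: fork(P0) -> P1. 2 ppages; refcounts: pp0:2 pp1:2
Op 2: read(P0, v1) -> 27. No state change.
Op 3: write(P0, v0, 166). refcount(pp0)=2>1 -> COPY to pp2. 3 ppages; refcounts: pp0:1 pp1:2 pp2:1
Op 4: write(P0, v0, 115). refcount(pp2)=1 -> write in place. 3 ppages; refcounts: pp0:1 pp1:2 pp2:1
Op 5: read(P1, v1) -> 27. No state change.
Op 6: fork(P0) -> P2. 3 ppages; refcounts: pp0:1 pp1:3 pp2:2
Op 7: write(P1, v0, 116). refcount(pp0)=1 -> write in place. 3 ppages; refcounts: pp0:1 pp1:3 pp2:2

yes no no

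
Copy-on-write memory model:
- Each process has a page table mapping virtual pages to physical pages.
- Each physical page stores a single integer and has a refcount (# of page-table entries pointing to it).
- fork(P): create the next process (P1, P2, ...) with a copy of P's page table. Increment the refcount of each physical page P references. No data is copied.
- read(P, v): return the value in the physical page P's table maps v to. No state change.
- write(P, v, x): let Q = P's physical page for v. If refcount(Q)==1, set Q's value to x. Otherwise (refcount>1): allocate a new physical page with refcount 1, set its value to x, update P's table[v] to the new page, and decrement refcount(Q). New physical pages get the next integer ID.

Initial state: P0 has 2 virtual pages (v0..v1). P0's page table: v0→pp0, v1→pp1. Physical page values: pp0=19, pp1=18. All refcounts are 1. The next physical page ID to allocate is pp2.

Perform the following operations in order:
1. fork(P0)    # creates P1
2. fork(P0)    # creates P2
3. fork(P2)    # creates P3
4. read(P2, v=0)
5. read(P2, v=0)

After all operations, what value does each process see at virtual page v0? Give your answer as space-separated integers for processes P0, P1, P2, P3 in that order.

Answer: 19 19 19 19

Derivation:
Op 1: fork(P0) -> P1. 2 ppages; refcounts: pp0:2 pp1:2
Op 2: fork(P0) -> P2. 2 ppages; refcounts: pp0:3 pp1:3
Op 3: fork(P2) -> P3. 2 ppages; refcounts: pp0:4 pp1:4
Op 4: read(P2, v0) -> 19. No state change.
Op 5: read(P2, v0) -> 19. No state change.
P0: v0 -> pp0 = 19
P1: v0 -> pp0 = 19
P2: v0 -> pp0 = 19
P3: v0 -> pp0 = 19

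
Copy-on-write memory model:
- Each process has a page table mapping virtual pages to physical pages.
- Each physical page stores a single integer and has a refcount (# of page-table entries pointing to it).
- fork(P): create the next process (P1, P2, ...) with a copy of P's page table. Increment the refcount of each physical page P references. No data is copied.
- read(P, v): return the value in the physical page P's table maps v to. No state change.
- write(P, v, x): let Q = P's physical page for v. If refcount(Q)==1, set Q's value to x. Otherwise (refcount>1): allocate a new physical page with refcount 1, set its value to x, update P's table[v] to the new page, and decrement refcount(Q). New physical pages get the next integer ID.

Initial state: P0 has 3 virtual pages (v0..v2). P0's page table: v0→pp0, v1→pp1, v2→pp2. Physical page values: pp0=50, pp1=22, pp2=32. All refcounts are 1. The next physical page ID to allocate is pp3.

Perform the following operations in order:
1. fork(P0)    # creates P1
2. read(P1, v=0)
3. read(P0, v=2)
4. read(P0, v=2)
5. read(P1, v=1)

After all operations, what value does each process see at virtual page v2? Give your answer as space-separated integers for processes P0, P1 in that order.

Answer: 32 32

Derivation:
Op 1: fork(P0) -> P1. 3 ppages; refcounts: pp0:2 pp1:2 pp2:2
Op 2: read(P1, v0) -> 50. No state change.
Op 3: read(P0, v2) -> 32. No state change.
Op 4: read(P0, v2) -> 32. No state change.
Op 5: read(P1, v1) -> 22. No state change.
P0: v2 -> pp2 = 32
P1: v2 -> pp2 = 32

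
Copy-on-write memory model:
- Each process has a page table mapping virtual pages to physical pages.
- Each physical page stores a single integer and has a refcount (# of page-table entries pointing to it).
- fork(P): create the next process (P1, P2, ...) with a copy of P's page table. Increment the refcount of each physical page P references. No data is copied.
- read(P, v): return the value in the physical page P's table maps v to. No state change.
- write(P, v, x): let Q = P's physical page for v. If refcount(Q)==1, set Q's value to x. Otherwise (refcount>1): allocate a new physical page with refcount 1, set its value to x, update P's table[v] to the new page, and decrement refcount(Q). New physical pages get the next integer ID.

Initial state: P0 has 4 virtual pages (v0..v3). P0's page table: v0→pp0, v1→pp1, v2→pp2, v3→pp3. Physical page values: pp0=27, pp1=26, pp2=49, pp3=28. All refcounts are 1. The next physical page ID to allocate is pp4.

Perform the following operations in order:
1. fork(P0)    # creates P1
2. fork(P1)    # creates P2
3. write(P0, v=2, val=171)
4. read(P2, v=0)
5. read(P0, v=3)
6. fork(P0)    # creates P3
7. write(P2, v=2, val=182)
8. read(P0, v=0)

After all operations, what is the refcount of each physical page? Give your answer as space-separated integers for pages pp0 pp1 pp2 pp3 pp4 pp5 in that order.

Op 1: fork(P0) -> P1. 4 ppages; refcounts: pp0:2 pp1:2 pp2:2 pp3:2
Op 2: fork(P1) -> P2. 4 ppages; refcounts: pp0:3 pp1:3 pp2:3 pp3:3
Op 3: write(P0, v2, 171). refcount(pp2)=3>1 -> COPY to pp4. 5 ppages; refcounts: pp0:3 pp1:3 pp2:2 pp3:3 pp4:1
Op 4: read(P2, v0) -> 27. No state change.
Op 5: read(P0, v3) -> 28. No state change.
Op 6: fork(P0) -> P3. 5 ppages; refcounts: pp0:4 pp1:4 pp2:2 pp3:4 pp4:2
Op 7: write(P2, v2, 182). refcount(pp2)=2>1 -> COPY to pp5. 6 ppages; refcounts: pp0:4 pp1:4 pp2:1 pp3:4 pp4:2 pp5:1
Op 8: read(P0, v0) -> 27. No state change.

Answer: 4 4 1 4 2 1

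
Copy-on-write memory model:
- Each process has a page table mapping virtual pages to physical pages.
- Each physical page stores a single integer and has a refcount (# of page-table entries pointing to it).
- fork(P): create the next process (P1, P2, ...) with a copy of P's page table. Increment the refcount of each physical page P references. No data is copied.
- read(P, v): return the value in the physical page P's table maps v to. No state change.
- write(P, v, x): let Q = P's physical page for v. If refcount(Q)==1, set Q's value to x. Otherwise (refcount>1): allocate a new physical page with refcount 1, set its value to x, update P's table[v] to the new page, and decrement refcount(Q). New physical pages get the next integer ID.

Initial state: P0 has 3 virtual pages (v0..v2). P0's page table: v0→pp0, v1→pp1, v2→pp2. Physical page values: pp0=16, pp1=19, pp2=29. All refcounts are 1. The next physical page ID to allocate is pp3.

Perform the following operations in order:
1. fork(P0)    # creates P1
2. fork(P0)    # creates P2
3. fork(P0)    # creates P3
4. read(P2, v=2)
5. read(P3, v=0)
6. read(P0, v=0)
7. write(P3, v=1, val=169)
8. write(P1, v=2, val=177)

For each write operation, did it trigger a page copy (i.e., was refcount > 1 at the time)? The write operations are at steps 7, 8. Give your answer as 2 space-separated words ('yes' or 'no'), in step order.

Op 1: fork(P0) -> P1. 3 ppages; refcounts: pp0:2 pp1:2 pp2:2
Op 2: fork(P0) -> P2. 3 ppages; refcounts: pp0:3 pp1:3 pp2:3
Op 3: fork(P0) -> P3. 3 ppages; refcounts: pp0:4 pp1:4 pp2:4
Op 4: read(P2, v2) -> 29. No state change.
Op 5: read(P3, v0) -> 16. No state change.
Op 6: read(P0, v0) -> 16. No state change.
Op 7: write(P3, v1, 169). refcount(pp1)=4>1 -> COPY to pp3. 4 ppages; refcounts: pp0:4 pp1:3 pp2:4 pp3:1
Op 8: write(P1, v2, 177). refcount(pp2)=4>1 -> COPY to pp4. 5 ppages; refcounts: pp0:4 pp1:3 pp2:3 pp3:1 pp4:1

yes yes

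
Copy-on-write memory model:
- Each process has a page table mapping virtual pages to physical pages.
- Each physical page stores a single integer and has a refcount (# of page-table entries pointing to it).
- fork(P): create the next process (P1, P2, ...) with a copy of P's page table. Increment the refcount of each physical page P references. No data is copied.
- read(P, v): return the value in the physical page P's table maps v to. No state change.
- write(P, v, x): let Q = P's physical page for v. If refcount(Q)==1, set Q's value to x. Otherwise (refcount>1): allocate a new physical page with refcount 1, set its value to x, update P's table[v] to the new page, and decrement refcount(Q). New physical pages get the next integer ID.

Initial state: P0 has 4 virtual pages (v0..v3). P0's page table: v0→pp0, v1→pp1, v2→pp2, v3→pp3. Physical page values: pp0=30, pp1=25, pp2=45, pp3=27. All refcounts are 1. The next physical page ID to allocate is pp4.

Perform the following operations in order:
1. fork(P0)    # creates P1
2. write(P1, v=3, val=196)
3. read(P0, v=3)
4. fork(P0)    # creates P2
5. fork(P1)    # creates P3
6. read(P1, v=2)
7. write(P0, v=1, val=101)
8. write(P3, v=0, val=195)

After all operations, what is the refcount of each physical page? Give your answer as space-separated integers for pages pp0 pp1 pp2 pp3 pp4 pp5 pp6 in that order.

Op 1: fork(P0) -> P1. 4 ppages; refcounts: pp0:2 pp1:2 pp2:2 pp3:2
Op 2: write(P1, v3, 196). refcount(pp3)=2>1 -> COPY to pp4. 5 ppages; refcounts: pp0:2 pp1:2 pp2:2 pp3:1 pp4:1
Op 3: read(P0, v3) -> 27. No state change.
Op 4: fork(P0) -> P2. 5 ppages; refcounts: pp0:3 pp1:3 pp2:3 pp3:2 pp4:1
Op 5: fork(P1) -> P3. 5 ppages; refcounts: pp0:4 pp1:4 pp2:4 pp3:2 pp4:2
Op 6: read(P1, v2) -> 45. No state change.
Op 7: write(P0, v1, 101). refcount(pp1)=4>1 -> COPY to pp5. 6 ppages; refcounts: pp0:4 pp1:3 pp2:4 pp3:2 pp4:2 pp5:1
Op 8: write(P3, v0, 195). refcount(pp0)=4>1 -> COPY to pp6. 7 ppages; refcounts: pp0:3 pp1:3 pp2:4 pp3:2 pp4:2 pp5:1 pp6:1

Answer: 3 3 4 2 2 1 1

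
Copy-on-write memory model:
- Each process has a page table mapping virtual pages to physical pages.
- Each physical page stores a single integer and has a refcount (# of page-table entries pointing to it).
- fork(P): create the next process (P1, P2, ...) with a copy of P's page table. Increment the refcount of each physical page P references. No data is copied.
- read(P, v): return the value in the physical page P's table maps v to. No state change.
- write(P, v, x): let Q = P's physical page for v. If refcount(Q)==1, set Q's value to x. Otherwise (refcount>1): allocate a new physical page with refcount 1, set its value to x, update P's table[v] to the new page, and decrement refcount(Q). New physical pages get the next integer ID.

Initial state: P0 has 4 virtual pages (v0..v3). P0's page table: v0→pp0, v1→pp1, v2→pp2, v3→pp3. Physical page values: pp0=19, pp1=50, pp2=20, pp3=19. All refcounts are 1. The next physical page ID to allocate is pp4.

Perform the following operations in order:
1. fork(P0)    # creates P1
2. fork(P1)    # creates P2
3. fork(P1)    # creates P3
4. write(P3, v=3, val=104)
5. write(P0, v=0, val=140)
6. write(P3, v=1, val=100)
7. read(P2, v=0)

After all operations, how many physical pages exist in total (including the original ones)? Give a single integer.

Op 1: fork(P0) -> P1. 4 ppages; refcounts: pp0:2 pp1:2 pp2:2 pp3:2
Op 2: fork(P1) -> P2. 4 ppages; refcounts: pp0:3 pp1:3 pp2:3 pp3:3
Op 3: fork(P1) -> P3. 4 ppages; refcounts: pp0:4 pp1:4 pp2:4 pp3:4
Op 4: write(P3, v3, 104). refcount(pp3)=4>1 -> COPY to pp4. 5 ppages; refcounts: pp0:4 pp1:4 pp2:4 pp3:3 pp4:1
Op 5: write(P0, v0, 140). refcount(pp0)=4>1 -> COPY to pp5. 6 ppages; refcounts: pp0:3 pp1:4 pp2:4 pp3:3 pp4:1 pp5:1
Op 6: write(P3, v1, 100). refcount(pp1)=4>1 -> COPY to pp6. 7 ppages; refcounts: pp0:3 pp1:3 pp2:4 pp3:3 pp4:1 pp5:1 pp6:1
Op 7: read(P2, v0) -> 19. No state change.

Answer: 7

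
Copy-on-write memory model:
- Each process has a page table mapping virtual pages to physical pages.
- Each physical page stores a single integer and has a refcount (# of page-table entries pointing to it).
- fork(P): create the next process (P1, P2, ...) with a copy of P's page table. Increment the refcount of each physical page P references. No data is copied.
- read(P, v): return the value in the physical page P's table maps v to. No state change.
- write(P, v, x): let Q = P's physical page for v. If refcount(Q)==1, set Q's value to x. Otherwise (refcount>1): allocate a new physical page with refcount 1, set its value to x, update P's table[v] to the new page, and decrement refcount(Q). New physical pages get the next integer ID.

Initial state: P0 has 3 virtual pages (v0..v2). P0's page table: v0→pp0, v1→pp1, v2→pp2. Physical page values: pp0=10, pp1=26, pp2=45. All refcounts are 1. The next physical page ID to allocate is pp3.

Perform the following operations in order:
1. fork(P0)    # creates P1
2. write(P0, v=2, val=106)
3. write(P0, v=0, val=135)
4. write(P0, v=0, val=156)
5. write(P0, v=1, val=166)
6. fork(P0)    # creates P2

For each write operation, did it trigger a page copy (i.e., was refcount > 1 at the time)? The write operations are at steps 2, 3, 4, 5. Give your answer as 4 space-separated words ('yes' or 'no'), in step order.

Op 1: fork(P0) -> P1. 3 ppages; refcounts: pp0:2 pp1:2 pp2:2
Op 2: write(P0, v2, 106). refcount(pp2)=2>1 -> COPY to pp3. 4 ppages; refcounts: pp0:2 pp1:2 pp2:1 pp3:1
Op 3: write(P0, v0, 135). refcount(pp0)=2>1 -> COPY to pp4. 5 ppages; refcounts: pp0:1 pp1:2 pp2:1 pp3:1 pp4:1
Op 4: write(P0, v0, 156). refcount(pp4)=1 -> write in place. 5 ppages; refcounts: pp0:1 pp1:2 pp2:1 pp3:1 pp4:1
Op 5: write(P0, v1, 166). refcount(pp1)=2>1 -> COPY to pp5. 6 ppages; refcounts: pp0:1 pp1:1 pp2:1 pp3:1 pp4:1 pp5:1
Op 6: fork(P0) -> P2. 6 ppages; refcounts: pp0:1 pp1:1 pp2:1 pp3:2 pp4:2 pp5:2

yes yes no yes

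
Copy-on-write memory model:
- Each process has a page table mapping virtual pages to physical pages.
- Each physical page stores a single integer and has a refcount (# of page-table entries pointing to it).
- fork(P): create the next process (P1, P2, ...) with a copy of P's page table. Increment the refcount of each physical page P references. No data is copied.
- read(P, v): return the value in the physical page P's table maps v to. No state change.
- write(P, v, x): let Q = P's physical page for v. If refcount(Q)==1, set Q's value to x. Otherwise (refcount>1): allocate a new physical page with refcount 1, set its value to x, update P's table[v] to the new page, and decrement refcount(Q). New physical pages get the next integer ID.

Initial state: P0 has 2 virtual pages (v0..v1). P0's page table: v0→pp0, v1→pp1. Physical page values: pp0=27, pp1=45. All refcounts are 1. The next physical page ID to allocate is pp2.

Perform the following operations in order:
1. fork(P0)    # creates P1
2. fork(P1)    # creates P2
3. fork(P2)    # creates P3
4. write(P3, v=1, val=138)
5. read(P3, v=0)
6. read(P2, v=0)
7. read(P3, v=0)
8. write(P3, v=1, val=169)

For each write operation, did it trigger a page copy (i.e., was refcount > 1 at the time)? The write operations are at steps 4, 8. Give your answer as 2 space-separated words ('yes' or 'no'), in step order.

Op 1: fork(P0) -> P1. 2 ppages; refcounts: pp0:2 pp1:2
Op 2: fork(P1) -> P2. 2 ppages; refcounts: pp0:3 pp1:3
Op 3: fork(P2) -> P3. 2 ppages; refcounts: pp0:4 pp1:4
Op 4: write(P3, v1, 138). refcount(pp1)=4>1 -> COPY to pp2. 3 ppages; refcounts: pp0:4 pp1:3 pp2:1
Op 5: read(P3, v0) -> 27. No state change.
Op 6: read(P2, v0) -> 27. No state change.
Op 7: read(P3, v0) -> 27. No state change.
Op 8: write(P3, v1, 169). refcount(pp2)=1 -> write in place. 3 ppages; refcounts: pp0:4 pp1:3 pp2:1

yes no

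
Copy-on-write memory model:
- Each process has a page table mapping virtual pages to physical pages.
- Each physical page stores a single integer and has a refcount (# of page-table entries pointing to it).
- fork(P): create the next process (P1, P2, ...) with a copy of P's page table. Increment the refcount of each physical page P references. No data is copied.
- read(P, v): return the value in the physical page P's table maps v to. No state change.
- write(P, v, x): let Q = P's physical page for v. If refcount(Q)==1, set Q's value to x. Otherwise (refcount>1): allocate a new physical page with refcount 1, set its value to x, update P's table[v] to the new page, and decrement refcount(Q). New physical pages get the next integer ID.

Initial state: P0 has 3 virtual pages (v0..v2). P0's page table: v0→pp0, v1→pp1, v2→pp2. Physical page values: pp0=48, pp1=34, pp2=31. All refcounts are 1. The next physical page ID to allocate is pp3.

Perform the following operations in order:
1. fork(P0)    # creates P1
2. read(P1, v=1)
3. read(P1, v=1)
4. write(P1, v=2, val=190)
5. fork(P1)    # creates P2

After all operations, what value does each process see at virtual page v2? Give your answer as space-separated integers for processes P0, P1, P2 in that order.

Op 1: fork(P0) -> P1. 3 ppages; refcounts: pp0:2 pp1:2 pp2:2
Op 2: read(P1, v1) -> 34. No state change.
Op 3: read(P1, v1) -> 34. No state change.
Op 4: write(P1, v2, 190). refcount(pp2)=2>1 -> COPY to pp3. 4 ppages; refcounts: pp0:2 pp1:2 pp2:1 pp3:1
Op 5: fork(P1) -> P2. 4 ppages; refcounts: pp0:3 pp1:3 pp2:1 pp3:2
P0: v2 -> pp2 = 31
P1: v2 -> pp3 = 190
P2: v2 -> pp3 = 190

Answer: 31 190 190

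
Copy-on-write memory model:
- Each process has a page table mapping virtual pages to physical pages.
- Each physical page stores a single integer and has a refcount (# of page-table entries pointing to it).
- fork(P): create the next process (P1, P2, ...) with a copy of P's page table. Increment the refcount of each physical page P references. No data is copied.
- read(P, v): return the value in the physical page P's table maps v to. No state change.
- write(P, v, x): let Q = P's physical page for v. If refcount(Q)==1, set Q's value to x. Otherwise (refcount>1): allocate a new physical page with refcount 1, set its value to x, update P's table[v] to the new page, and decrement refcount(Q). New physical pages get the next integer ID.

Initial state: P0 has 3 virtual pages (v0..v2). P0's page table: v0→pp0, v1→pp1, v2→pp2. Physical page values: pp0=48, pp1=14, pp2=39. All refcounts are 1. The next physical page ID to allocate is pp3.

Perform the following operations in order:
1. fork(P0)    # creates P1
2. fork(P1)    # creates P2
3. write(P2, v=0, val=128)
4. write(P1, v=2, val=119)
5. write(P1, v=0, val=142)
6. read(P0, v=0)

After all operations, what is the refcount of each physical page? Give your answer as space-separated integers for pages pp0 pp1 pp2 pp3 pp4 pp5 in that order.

Op 1: fork(P0) -> P1. 3 ppages; refcounts: pp0:2 pp1:2 pp2:2
Op 2: fork(P1) -> P2. 3 ppages; refcounts: pp0:3 pp1:3 pp2:3
Op 3: write(P2, v0, 128). refcount(pp0)=3>1 -> COPY to pp3. 4 ppages; refcounts: pp0:2 pp1:3 pp2:3 pp3:1
Op 4: write(P1, v2, 119). refcount(pp2)=3>1 -> COPY to pp4. 5 ppages; refcounts: pp0:2 pp1:3 pp2:2 pp3:1 pp4:1
Op 5: write(P1, v0, 142). refcount(pp0)=2>1 -> COPY to pp5. 6 ppages; refcounts: pp0:1 pp1:3 pp2:2 pp3:1 pp4:1 pp5:1
Op 6: read(P0, v0) -> 48. No state change.

Answer: 1 3 2 1 1 1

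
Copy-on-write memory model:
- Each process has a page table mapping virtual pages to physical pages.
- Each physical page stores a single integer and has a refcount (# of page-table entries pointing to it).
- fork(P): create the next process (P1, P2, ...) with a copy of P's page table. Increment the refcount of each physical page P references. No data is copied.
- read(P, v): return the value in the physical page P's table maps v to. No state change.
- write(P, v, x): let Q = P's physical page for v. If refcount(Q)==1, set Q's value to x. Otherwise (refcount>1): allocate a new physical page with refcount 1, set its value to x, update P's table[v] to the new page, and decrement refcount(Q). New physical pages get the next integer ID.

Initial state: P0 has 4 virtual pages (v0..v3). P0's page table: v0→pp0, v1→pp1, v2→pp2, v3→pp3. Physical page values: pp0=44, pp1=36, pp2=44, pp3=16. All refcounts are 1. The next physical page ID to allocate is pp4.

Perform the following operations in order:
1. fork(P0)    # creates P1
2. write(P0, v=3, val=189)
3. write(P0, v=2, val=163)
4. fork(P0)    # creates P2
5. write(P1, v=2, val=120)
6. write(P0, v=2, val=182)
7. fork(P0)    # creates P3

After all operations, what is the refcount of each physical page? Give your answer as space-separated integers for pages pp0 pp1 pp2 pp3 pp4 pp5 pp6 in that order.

Op 1: fork(P0) -> P1. 4 ppages; refcounts: pp0:2 pp1:2 pp2:2 pp3:2
Op 2: write(P0, v3, 189). refcount(pp3)=2>1 -> COPY to pp4. 5 ppages; refcounts: pp0:2 pp1:2 pp2:2 pp3:1 pp4:1
Op 3: write(P0, v2, 163). refcount(pp2)=2>1 -> COPY to pp5. 6 ppages; refcounts: pp0:2 pp1:2 pp2:1 pp3:1 pp4:1 pp5:1
Op 4: fork(P0) -> P2. 6 ppages; refcounts: pp0:3 pp1:3 pp2:1 pp3:1 pp4:2 pp5:2
Op 5: write(P1, v2, 120). refcount(pp2)=1 -> write in place. 6 ppages; refcounts: pp0:3 pp1:3 pp2:1 pp3:1 pp4:2 pp5:2
Op 6: write(P0, v2, 182). refcount(pp5)=2>1 -> COPY to pp6. 7 ppages; refcounts: pp0:3 pp1:3 pp2:1 pp3:1 pp4:2 pp5:1 pp6:1
Op 7: fork(P0) -> P3. 7 ppages; refcounts: pp0:4 pp1:4 pp2:1 pp3:1 pp4:3 pp5:1 pp6:2

Answer: 4 4 1 1 3 1 2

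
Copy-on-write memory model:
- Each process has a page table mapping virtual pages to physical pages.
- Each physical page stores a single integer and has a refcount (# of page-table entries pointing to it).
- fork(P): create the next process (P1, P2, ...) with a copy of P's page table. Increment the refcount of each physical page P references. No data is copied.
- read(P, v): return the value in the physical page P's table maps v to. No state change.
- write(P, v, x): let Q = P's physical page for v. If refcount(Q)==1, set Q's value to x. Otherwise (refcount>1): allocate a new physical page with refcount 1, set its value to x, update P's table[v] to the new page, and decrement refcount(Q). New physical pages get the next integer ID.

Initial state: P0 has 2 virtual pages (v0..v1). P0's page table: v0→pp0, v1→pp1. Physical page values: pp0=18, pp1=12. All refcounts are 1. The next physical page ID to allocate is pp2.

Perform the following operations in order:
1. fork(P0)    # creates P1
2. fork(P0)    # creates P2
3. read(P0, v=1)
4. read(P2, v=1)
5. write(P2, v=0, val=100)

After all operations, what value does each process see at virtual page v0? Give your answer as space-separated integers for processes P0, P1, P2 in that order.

Op 1: fork(P0) -> P1. 2 ppages; refcounts: pp0:2 pp1:2
Op 2: fork(P0) -> P2. 2 ppages; refcounts: pp0:3 pp1:3
Op 3: read(P0, v1) -> 12. No state change.
Op 4: read(P2, v1) -> 12. No state change.
Op 5: write(P2, v0, 100). refcount(pp0)=3>1 -> COPY to pp2. 3 ppages; refcounts: pp0:2 pp1:3 pp2:1
P0: v0 -> pp0 = 18
P1: v0 -> pp0 = 18
P2: v0 -> pp2 = 100

Answer: 18 18 100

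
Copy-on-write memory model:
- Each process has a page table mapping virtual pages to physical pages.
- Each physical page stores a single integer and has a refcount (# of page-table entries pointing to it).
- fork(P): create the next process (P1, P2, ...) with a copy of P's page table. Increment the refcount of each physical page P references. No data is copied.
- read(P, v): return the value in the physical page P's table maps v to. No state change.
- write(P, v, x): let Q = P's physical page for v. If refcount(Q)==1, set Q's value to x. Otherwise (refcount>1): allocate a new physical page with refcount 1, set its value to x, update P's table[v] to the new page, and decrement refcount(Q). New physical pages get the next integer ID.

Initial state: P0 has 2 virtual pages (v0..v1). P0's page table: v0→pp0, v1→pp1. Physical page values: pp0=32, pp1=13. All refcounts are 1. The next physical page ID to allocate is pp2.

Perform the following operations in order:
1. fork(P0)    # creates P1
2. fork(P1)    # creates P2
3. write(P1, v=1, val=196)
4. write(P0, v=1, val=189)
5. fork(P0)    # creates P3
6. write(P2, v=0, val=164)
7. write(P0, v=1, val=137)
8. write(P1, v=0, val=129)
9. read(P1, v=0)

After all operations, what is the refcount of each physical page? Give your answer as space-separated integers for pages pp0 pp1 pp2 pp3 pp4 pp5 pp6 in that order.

Op 1: fork(P0) -> P1. 2 ppages; refcounts: pp0:2 pp1:2
Op 2: fork(P1) -> P2. 2 ppages; refcounts: pp0:3 pp1:3
Op 3: write(P1, v1, 196). refcount(pp1)=3>1 -> COPY to pp2. 3 ppages; refcounts: pp0:3 pp1:2 pp2:1
Op 4: write(P0, v1, 189). refcount(pp1)=2>1 -> COPY to pp3. 4 ppages; refcounts: pp0:3 pp1:1 pp2:1 pp3:1
Op 5: fork(P0) -> P3. 4 ppages; refcounts: pp0:4 pp1:1 pp2:1 pp3:2
Op 6: write(P2, v0, 164). refcount(pp0)=4>1 -> COPY to pp4. 5 ppages; refcounts: pp0:3 pp1:1 pp2:1 pp3:2 pp4:1
Op 7: write(P0, v1, 137). refcount(pp3)=2>1 -> COPY to pp5. 6 ppages; refcounts: pp0:3 pp1:1 pp2:1 pp3:1 pp4:1 pp5:1
Op 8: write(P1, v0, 129). refcount(pp0)=3>1 -> COPY to pp6. 7 ppages; refcounts: pp0:2 pp1:1 pp2:1 pp3:1 pp4:1 pp5:1 pp6:1
Op 9: read(P1, v0) -> 129. No state change.

Answer: 2 1 1 1 1 1 1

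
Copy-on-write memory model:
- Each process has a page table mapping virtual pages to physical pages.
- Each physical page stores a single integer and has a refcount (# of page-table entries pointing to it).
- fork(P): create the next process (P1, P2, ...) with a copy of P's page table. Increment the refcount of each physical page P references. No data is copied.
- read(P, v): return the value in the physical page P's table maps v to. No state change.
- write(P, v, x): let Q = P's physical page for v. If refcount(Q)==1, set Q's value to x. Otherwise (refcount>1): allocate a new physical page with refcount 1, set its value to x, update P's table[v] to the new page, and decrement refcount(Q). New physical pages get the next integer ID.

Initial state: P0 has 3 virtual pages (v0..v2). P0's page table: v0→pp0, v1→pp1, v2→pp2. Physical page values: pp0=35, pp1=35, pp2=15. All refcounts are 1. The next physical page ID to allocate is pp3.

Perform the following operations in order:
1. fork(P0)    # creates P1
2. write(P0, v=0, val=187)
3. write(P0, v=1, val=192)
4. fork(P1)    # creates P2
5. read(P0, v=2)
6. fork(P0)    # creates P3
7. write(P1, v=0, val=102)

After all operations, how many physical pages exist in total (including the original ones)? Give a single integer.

Answer: 6

Derivation:
Op 1: fork(P0) -> P1. 3 ppages; refcounts: pp0:2 pp1:2 pp2:2
Op 2: write(P0, v0, 187). refcount(pp0)=2>1 -> COPY to pp3. 4 ppages; refcounts: pp0:1 pp1:2 pp2:2 pp3:1
Op 3: write(P0, v1, 192). refcount(pp1)=2>1 -> COPY to pp4. 5 ppages; refcounts: pp0:1 pp1:1 pp2:2 pp3:1 pp4:1
Op 4: fork(P1) -> P2. 5 ppages; refcounts: pp0:2 pp1:2 pp2:3 pp3:1 pp4:1
Op 5: read(P0, v2) -> 15. No state change.
Op 6: fork(P0) -> P3. 5 ppages; refcounts: pp0:2 pp1:2 pp2:4 pp3:2 pp4:2
Op 7: write(P1, v0, 102). refcount(pp0)=2>1 -> COPY to pp5. 6 ppages; refcounts: pp0:1 pp1:2 pp2:4 pp3:2 pp4:2 pp5:1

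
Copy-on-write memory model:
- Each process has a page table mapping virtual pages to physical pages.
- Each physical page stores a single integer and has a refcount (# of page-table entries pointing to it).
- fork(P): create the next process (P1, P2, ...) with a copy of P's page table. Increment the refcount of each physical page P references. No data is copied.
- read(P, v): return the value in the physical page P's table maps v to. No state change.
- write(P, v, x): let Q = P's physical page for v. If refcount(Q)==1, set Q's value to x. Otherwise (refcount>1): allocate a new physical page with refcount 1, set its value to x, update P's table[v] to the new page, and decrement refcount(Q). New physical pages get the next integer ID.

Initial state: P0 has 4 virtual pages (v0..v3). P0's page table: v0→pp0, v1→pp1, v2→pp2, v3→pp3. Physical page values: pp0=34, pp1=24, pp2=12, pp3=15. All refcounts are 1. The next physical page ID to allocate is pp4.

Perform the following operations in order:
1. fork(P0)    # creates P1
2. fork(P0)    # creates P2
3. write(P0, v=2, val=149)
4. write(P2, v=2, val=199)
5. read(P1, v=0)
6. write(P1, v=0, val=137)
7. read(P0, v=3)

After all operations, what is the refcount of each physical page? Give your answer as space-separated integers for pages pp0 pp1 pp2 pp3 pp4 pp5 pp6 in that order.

Op 1: fork(P0) -> P1. 4 ppages; refcounts: pp0:2 pp1:2 pp2:2 pp3:2
Op 2: fork(P0) -> P2. 4 ppages; refcounts: pp0:3 pp1:3 pp2:3 pp3:3
Op 3: write(P0, v2, 149). refcount(pp2)=3>1 -> COPY to pp4. 5 ppages; refcounts: pp0:3 pp1:3 pp2:2 pp3:3 pp4:1
Op 4: write(P2, v2, 199). refcount(pp2)=2>1 -> COPY to pp5. 6 ppages; refcounts: pp0:3 pp1:3 pp2:1 pp3:3 pp4:1 pp5:1
Op 5: read(P1, v0) -> 34. No state change.
Op 6: write(P1, v0, 137). refcount(pp0)=3>1 -> COPY to pp6. 7 ppages; refcounts: pp0:2 pp1:3 pp2:1 pp3:3 pp4:1 pp5:1 pp6:1
Op 7: read(P0, v3) -> 15. No state change.

Answer: 2 3 1 3 1 1 1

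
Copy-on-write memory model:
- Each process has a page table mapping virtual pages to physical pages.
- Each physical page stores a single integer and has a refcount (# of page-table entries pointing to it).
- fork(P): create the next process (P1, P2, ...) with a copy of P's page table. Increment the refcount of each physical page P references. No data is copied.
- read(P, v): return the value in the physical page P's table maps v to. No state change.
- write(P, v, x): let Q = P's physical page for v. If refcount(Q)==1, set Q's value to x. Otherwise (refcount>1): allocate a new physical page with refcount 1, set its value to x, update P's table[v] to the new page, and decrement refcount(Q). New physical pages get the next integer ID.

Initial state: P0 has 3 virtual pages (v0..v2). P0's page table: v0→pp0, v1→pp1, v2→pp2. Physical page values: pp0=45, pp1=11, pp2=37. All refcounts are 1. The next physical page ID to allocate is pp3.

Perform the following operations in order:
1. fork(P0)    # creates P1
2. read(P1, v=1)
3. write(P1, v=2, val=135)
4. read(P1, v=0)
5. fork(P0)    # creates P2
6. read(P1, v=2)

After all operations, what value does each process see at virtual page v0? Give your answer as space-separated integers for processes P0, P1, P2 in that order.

Answer: 45 45 45

Derivation:
Op 1: fork(P0) -> P1. 3 ppages; refcounts: pp0:2 pp1:2 pp2:2
Op 2: read(P1, v1) -> 11. No state change.
Op 3: write(P1, v2, 135). refcount(pp2)=2>1 -> COPY to pp3. 4 ppages; refcounts: pp0:2 pp1:2 pp2:1 pp3:1
Op 4: read(P1, v0) -> 45. No state change.
Op 5: fork(P0) -> P2. 4 ppages; refcounts: pp0:3 pp1:3 pp2:2 pp3:1
Op 6: read(P1, v2) -> 135. No state change.
P0: v0 -> pp0 = 45
P1: v0 -> pp0 = 45
P2: v0 -> pp0 = 45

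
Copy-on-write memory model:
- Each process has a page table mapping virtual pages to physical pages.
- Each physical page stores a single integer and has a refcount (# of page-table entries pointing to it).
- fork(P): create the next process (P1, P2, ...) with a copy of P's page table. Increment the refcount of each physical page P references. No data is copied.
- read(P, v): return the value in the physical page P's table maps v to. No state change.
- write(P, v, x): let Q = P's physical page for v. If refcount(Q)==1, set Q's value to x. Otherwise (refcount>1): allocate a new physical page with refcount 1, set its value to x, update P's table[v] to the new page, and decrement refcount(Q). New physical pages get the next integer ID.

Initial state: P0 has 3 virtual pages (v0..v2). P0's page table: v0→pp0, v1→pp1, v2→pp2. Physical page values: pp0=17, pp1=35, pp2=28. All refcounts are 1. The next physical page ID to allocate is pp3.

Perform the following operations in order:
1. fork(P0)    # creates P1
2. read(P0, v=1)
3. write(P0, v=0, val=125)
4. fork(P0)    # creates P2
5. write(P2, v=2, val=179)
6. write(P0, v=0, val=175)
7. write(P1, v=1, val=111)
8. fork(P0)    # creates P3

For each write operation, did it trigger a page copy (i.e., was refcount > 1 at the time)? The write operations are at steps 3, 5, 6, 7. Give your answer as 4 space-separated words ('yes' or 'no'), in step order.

Op 1: fork(P0) -> P1. 3 ppages; refcounts: pp0:2 pp1:2 pp2:2
Op 2: read(P0, v1) -> 35. No state change.
Op 3: write(P0, v0, 125). refcount(pp0)=2>1 -> COPY to pp3. 4 ppages; refcounts: pp0:1 pp1:2 pp2:2 pp3:1
Op 4: fork(P0) -> P2. 4 ppages; refcounts: pp0:1 pp1:3 pp2:3 pp3:2
Op 5: write(P2, v2, 179). refcount(pp2)=3>1 -> COPY to pp4. 5 ppages; refcounts: pp0:1 pp1:3 pp2:2 pp3:2 pp4:1
Op 6: write(P0, v0, 175). refcount(pp3)=2>1 -> COPY to pp5. 6 ppages; refcounts: pp0:1 pp1:3 pp2:2 pp3:1 pp4:1 pp5:1
Op 7: write(P1, v1, 111). refcount(pp1)=3>1 -> COPY to pp6. 7 ppages; refcounts: pp0:1 pp1:2 pp2:2 pp3:1 pp4:1 pp5:1 pp6:1
Op 8: fork(P0) -> P3. 7 ppages; refcounts: pp0:1 pp1:3 pp2:3 pp3:1 pp4:1 pp5:2 pp6:1

yes yes yes yes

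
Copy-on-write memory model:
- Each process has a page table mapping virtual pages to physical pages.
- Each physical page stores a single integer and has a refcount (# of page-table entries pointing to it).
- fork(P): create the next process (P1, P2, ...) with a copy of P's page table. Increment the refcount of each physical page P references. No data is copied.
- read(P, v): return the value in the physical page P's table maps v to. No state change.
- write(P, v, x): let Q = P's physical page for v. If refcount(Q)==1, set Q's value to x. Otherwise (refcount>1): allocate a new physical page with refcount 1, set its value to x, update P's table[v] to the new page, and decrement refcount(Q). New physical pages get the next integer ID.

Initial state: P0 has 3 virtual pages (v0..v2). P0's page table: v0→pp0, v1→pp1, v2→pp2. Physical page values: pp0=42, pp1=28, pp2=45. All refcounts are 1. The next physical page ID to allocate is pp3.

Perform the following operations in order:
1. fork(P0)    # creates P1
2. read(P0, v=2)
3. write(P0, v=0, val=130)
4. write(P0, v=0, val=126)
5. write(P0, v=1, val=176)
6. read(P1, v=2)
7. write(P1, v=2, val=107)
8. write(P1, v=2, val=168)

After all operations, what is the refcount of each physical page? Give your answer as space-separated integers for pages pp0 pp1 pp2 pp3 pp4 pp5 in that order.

Op 1: fork(P0) -> P1. 3 ppages; refcounts: pp0:2 pp1:2 pp2:2
Op 2: read(P0, v2) -> 45. No state change.
Op 3: write(P0, v0, 130). refcount(pp0)=2>1 -> COPY to pp3. 4 ppages; refcounts: pp0:1 pp1:2 pp2:2 pp3:1
Op 4: write(P0, v0, 126). refcount(pp3)=1 -> write in place. 4 ppages; refcounts: pp0:1 pp1:2 pp2:2 pp3:1
Op 5: write(P0, v1, 176). refcount(pp1)=2>1 -> COPY to pp4. 5 ppages; refcounts: pp0:1 pp1:1 pp2:2 pp3:1 pp4:1
Op 6: read(P1, v2) -> 45. No state change.
Op 7: write(P1, v2, 107). refcount(pp2)=2>1 -> COPY to pp5. 6 ppages; refcounts: pp0:1 pp1:1 pp2:1 pp3:1 pp4:1 pp5:1
Op 8: write(P1, v2, 168). refcount(pp5)=1 -> write in place. 6 ppages; refcounts: pp0:1 pp1:1 pp2:1 pp3:1 pp4:1 pp5:1

Answer: 1 1 1 1 1 1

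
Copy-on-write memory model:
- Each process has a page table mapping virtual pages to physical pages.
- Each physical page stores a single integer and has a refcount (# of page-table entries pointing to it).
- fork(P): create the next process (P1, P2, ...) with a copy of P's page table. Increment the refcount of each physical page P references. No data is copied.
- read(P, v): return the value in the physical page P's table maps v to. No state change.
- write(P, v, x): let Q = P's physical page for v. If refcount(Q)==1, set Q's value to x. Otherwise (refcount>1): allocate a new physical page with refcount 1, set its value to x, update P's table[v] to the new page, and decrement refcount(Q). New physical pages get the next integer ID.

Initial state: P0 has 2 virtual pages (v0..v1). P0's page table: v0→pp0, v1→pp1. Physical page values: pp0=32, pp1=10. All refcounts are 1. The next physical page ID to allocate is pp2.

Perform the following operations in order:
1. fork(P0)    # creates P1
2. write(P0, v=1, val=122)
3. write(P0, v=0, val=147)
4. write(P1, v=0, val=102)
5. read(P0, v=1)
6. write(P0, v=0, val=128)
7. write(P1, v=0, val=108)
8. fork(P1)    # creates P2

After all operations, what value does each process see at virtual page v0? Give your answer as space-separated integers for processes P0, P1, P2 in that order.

Answer: 128 108 108

Derivation:
Op 1: fork(P0) -> P1. 2 ppages; refcounts: pp0:2 pp1:2
Op 2: write(P0, v1, 122). refcount(pp1)=2>1 -> COPY to pp2. 3 ppages; refcounts: pp0:2 pp1:1 pp2:1
Op 3: write(P0, v0, 147). refcount(pp0)=2>1 -> COPY to pp3. 4 ppages; refcounts: pp0:1 pp1:1 pp2:1 pp3:1
Op 4: write(P1, v0, 102). refcount(pp0)=1 -> write in place. 4 ppages; refcounts: pp0:1 pp1:1 pp2:1 pp3:1
Op 5: read(P0, v1) -> 122. No state change.
Op 6: write(P0, v0, 128). refcount(pp3)=1 -> write in place. 4 ppages; refcounts: pp0:1 pp1:1 pp2:1 pp3:1
Op 7: write(P1, v0, 108). refcount(pp0)=1 -> write in place. 4 ppages; refcounts: pp0:1 pp1:1 pp2:1 pp3:1
Op 8: fork(P1) -> P2. 4 ppages; refcounts: pp0:2 pp1:2 pp2:1 pp3:1
P0: v0 -> pp3 = 128
P1: v0 -> pp0 = 108
P2: v0 -> pp0 = 108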